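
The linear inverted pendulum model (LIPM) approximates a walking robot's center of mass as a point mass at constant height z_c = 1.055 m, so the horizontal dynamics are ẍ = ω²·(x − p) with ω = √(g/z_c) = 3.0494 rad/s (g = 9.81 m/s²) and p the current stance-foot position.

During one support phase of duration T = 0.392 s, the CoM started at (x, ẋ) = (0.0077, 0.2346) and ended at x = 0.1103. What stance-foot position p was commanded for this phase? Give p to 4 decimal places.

ωT = 3.0494·0.392 = 1.195365; cosh(ωT) = 1.803678, sinh(ωT) = 1.501085
x(T) = p + (x₀−p)·cosh(ωT) + (ẋ₀/ω)·sinh(ωT) ⇒ p·(1 − cosh) = x(T) − x₀·cosh − (ẋ₀/ω)·sinh
numerator   = 0.1103 − (0.0077)·1.803678 − (0.2346/3.0494)·1.501085 = -0.019072
denominator = 1 − 1.803678 = -0.803678
p = -0.019072 / -0.803678 = 0.0237

p = 0.0237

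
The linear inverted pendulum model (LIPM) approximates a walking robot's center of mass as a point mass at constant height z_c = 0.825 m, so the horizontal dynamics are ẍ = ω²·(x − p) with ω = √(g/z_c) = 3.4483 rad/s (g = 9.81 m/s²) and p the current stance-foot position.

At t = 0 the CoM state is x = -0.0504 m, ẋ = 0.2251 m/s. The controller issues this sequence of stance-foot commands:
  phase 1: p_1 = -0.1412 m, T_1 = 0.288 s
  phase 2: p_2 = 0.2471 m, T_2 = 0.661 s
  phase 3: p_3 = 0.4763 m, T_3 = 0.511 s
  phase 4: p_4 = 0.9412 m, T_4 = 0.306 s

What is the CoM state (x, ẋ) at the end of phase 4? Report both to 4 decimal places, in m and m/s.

x = 0.9686, ẋ = 0.7079

phase 1: p=-0.1412, T=0.288, ωT=0.993110, cosh=1.535021, sinh=1.164598; start (x,ẋ)=(-0.050400, 0.225100) → end (x,ẋ)=(0.074203, 0.710175)
phase 2: p=0.2471, T=0.661, ωT=2.279326, cosh=4.936225, sinh=4.833871; start (x,ẋ)=(0.074203, 0.710175) → end (x,ẋ)=(0.389175, 0.623629)
phase 3: p=0.4763, T=0.511, ωT=1.762081, cosh=2.998117, sinh=2.826430; start (x,ẋ)=(0.389175, 0.623629) → end (x,ẋ)=(0.726252, 1.020559)
phase 4: p=0.9412, T=0.306, ωT=1.055180, cosh=1.610311, sinh=1.262181; start (x,ẋ)=(0.726252, 1.020559) → end (x,ẋ)=(0.968622, 0.707881)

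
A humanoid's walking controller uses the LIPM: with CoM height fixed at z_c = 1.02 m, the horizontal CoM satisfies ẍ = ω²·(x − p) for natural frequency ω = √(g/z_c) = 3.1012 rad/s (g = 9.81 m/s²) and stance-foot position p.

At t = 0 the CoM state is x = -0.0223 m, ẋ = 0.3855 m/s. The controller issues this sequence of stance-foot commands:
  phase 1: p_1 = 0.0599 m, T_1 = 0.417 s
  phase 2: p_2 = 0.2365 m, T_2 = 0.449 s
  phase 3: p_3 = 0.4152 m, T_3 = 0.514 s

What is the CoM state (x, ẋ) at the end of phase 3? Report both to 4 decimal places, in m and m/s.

x = -0.2781, ẋ = -2.0009

phase 1: p=0.0599, T=0.417, ωT=1.293200, cosh=1.959411, sinh=1.685020; start (x,ẋ)=(-0.022300, 0.385500) → end (x,ẋ)=(0.108296, 0.325810)
phase 2: p=0.2365, T=0.449, ωT=1.392439, cosh=2.136561, sinh=1.888092; start (x,ẋ)=(0.108296, 0.325810) → end (x,ẋ)=(0.160945, -0.054568)
phase 3: p=0.4152, T=0.514, ωT=1.594017, cosh=2.563297, sinh=2.360189; start (x,ẋ)=(0.160945, -0.054568) → end (x,ẋ)=(-0.278059, -2.000870)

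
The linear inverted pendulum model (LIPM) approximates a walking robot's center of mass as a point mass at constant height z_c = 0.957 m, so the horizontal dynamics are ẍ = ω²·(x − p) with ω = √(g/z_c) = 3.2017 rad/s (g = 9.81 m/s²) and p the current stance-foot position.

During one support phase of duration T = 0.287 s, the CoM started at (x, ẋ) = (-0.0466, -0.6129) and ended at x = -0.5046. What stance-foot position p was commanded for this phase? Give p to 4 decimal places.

ωT = 3.2017·0.287 = 0.918888; cosh(ωT) = 1.452732, sinh(ωT) = 1.053769
x(T) = p + (x₀−p)·cosh(ωT) + (ẋ₀/ω)·sinh(ωT) ⇒ p·(1 − cosh) = x(T) − x₀·cosh − (ẋ₀/ω)·sinh
numerator   = -0.5046 − (-0.0466)·1.452732 − (-0.6129/3.2017)·1.053769 = -0.235180
denominator = 1 − 1.452732 = -0.452732
p = -0.235180 / -0.452732 = 0.5195

p = 0.5195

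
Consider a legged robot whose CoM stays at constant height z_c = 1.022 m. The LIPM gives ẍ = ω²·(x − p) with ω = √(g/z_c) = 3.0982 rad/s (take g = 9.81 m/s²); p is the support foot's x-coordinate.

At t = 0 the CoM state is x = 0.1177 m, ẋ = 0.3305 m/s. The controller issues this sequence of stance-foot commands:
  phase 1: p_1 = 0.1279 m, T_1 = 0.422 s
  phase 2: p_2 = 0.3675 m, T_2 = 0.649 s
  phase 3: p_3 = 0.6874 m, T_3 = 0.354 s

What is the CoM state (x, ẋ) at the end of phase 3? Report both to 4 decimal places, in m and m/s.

x = 1.4577, ẋ = 2.7552

phase 1: p=0.1279, T=0.422, ωT=1.307440, cosh=1.983606, sinh=1.713094; start (x,ẋ)=(0.117700, 0.330500) → end (x,ẋ)=(0.290411, 0.601445)
phase 2: p=0.3675, T=0.649, ωT=2.010732, cosh=3.801336, sinh=3.667445; start (x,ẋ)=(0.290411, 0.601445) → end (x,ẋ)=(0.786411, 1.410375)
phase 3: p=0.6874, T=0.354, ωT=1.096763, cosh=1.664204, sinh=1.330253; start (x,ẋ)=(0.786411, 1.410375) → end (x,ẋ)=(1.457738, 2.755214)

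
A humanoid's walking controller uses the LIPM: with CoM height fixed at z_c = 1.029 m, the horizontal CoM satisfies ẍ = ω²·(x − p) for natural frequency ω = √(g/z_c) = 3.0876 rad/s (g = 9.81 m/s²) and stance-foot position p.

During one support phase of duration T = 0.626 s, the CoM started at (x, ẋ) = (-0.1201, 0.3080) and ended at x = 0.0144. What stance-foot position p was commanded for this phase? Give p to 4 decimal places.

p = -0.0398

ωT = 3.0876·0.626 = 1.932838; cosh(ωT) = 3.526912, sinh(ωT) = 3.382175
x(T) = p + (x₀−p)·cosh(ωT) + (ẋ₀/ω)·sinh(ωT) ⇒ p·(1 − cosh) = x(T) − x₀·cosh − (ẋ₀/ω)·sinh
numerator   = 0.0144 − (-0.1201)·3.526912 − (0.3080/3.0876)·3.382175 = 0.100597
denominator = 1 − 3.526912 = -2.526912
p = 0.100597 / -2.526912 = -0.0398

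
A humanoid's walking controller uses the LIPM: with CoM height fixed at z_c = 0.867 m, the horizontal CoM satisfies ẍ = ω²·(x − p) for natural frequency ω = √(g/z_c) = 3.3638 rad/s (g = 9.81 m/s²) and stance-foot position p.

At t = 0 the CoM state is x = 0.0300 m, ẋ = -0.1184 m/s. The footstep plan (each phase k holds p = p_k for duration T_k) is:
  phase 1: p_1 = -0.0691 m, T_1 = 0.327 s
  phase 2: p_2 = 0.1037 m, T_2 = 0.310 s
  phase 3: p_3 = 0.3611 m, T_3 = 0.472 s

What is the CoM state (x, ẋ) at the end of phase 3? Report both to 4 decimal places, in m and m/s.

phase 1: p=-0.0691, T=0.327, ωT=1.099963, cosh=1.668469, sinh=1.335585; start (x,ẋ)=(0.030000, -0.118400) → end (x,ẋ)=(0.049235, 0.247674)
phase 2: p=0.1037, T=0.310, ωT=1.042778, cosh=1.594781, sinh=1.242307; start (x,ẋ)=(0.049235, 0.247674) → end (x,ẋ)=(0.108310, 0.167383)
phase 3: p=0.3611, T=0.472, ωT=1.587714, cosh=2.548471, sinh=2.344079; start (x,ẋ)=(0.108310, 0.167383) → end (x,ẋ)=(-0.166486, -1.566679)

x = -0.1665, ẋ = -1.5667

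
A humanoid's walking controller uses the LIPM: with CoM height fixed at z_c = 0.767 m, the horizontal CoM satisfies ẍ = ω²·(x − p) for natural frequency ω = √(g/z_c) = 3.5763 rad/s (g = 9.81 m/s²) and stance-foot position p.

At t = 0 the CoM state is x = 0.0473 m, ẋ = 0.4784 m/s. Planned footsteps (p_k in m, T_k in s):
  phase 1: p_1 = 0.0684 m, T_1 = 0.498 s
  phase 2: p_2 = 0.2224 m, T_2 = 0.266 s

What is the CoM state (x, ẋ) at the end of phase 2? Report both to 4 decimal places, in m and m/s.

phase 1: p=0.0684, T=0.498, ωT=1.780997, cosh=3.052122, sinh=2.883652; start (x,ẋ)=(0.047300, 0.478400) → end (x,ẋ)=(0.389745, 1.242535)
phase 2: p=0.2224, T=0.266, ωT=0.951296, cosh=1.487651, sinh=1.101411; start (x,ẋ)=(0.389745, 1.242535) → end (x,ẋ)=(0.854021, 2.507627)

x = 0.8540, ẋ = 2.5076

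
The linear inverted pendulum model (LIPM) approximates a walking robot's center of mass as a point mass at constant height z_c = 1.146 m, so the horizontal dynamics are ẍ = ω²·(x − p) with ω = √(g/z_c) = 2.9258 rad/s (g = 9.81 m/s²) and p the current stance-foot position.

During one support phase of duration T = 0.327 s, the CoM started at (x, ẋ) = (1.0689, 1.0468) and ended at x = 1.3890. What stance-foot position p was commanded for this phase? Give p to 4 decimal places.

ωT = 2.9258·0.327 = 0.956737; cosh(ωT) = 1.493666, sinh(ωT) = 1.109521
x(T) = p + (x₀−p)·cosh(ωT) + (ẋ₀/ω)·sinh(ωT) ⇒ p·(1 − cosh) = x(T) − x₀·cosh − (ẋ₀/ω)·sinh
numerator   = 1.3890 − (1.0689)·1.493666 − (1.0468/2.9258)·1.109521 = -0.604547
denominator = 1 − 1.493666 = -0.493666
p = -0.604547 / -0.493666 = 1.2246

p = 1.2246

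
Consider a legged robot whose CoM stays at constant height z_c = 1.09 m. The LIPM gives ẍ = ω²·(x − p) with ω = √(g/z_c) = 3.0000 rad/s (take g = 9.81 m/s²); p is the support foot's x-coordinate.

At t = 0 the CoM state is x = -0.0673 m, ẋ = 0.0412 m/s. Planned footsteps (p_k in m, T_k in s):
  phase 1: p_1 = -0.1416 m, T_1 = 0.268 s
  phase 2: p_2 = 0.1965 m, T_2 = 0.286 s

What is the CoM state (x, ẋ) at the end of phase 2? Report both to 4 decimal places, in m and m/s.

phase 1: p=-0.1416, T=0.268, ωT=0.804000, cosh=1.340998, sinh=0.893463; start (x,ẋ)=(-0.067300, 0.041200) → end (x,ẋ)=(-0.029694, 0.254402)
phase 2: p=0.1965, T=0.286, ωT=0.858000, cosh=1.391224, sinh=0.967215; start (x,ẋ)=(-0.029694, 0.254402) → end (x,ẋ)=(-0.036166, -0.302403)

x = -0.0362, ẋ = -0.3024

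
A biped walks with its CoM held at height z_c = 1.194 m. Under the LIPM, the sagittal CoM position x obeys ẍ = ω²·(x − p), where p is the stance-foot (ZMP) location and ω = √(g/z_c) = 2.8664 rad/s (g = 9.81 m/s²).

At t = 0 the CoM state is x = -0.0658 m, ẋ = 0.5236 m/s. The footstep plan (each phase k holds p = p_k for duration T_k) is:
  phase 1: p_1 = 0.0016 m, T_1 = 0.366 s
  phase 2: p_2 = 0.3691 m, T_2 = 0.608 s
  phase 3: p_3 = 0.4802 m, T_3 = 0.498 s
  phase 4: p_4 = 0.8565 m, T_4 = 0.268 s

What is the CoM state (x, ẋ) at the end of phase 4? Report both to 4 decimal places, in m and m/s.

phase 1: p=0.0016, T=0.366, ωT=1.049102, cosh=1.602670, sinh=1.252418; start (x,ẋ)=(-0.065800, 0.523600) → end (x,ẋ)=(0.122357, 0.597197)
phase 2: p=0.3691, T=0.608, ωT=1.742771, cosh=2.944094, sinh=2.769060; start (x,ẋ)=(0.122357, 0.597197) → end (x,ẋ)=(0.219581, -0.200255)
phase 3: p=0.4802, T=0.498, ωT=1.427467, cosh=2.204022, sinh=1.964106; start (x,ẋ)=(0.219581, -0.200255) → end (x,ẋ)=(-0.231427, -1.908627)
phase 4: p=0.8565, T=0.268, ωT=0.768195, cosh=1.309861, sinh=0.846011; start (x,ẋ)=(-0.231427, -1.908627) → end (x,ẋ)=(-1.131860, -5.138266)

x = -1.1319, ẋ = -5.1383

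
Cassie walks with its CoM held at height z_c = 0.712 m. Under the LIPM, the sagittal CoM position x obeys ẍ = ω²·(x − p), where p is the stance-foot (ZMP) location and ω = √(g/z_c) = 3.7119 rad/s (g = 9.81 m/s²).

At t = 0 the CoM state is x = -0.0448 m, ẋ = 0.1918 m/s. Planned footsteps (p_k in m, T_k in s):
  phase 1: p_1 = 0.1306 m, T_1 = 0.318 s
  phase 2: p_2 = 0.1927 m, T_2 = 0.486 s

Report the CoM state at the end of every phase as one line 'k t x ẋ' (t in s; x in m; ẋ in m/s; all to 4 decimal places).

phase 1: p=0.1306, T=0.318, ωT=1.180384, cosh=1.781393, sinh=1.474232; start (x,ẋ)=(-0.044800, 0.191800) → end (x,ẋ)=(-0.105680, -0.618153)
phase 2: p=0.1927, T=0.486, ωT=1.803983, cosh=3.119218, sinh=2.954576; start (x,ẋ)=(-0.105680, -0.618153) → end (x,ẋ)=(-1.230047, -5.200518)

1 0.3180 -0.1057 -0.6182
2 0.8040 -1.2300 -5.2005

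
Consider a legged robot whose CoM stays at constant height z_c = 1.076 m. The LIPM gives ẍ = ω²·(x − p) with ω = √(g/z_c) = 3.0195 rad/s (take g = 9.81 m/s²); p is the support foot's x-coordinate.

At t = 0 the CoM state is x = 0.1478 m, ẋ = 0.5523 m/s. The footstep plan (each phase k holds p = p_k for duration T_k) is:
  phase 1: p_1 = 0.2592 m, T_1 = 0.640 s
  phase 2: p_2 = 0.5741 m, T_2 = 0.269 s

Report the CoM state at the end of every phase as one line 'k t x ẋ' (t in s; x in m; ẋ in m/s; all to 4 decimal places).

phase 1: p=0.2592, T=0.640, ωT=1.932480, cosh=3.525703, sinh=3.380914; start (x,ẋ)=(0.147800, 0.552300) → end (x,ẋ)=(0.484843, 0.810000)
phase 2: p=0.5741, T=0.269, ωT=0.812246, cosh=1.348411, sinh=0.904551; start (x,ẋ)=(0.484843, 0.810000) → end (x,ẋ)=(0.696397, 0.848427)

1 0.6400 0.4848 0.8100
2 0.9090 0.6964 0.8484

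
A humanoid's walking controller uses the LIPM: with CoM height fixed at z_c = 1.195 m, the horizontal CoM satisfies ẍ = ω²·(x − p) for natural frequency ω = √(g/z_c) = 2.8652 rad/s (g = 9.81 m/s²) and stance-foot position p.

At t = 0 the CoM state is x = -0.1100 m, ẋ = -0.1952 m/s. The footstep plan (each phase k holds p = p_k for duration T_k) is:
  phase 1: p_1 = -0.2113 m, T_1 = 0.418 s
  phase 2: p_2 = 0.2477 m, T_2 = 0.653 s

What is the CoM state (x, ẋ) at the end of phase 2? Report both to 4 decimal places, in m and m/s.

x = -0.9174, ẋ = -3.1583

phase 1: p=-0.2113, T=0.418, ωT=1.197654, cosh=1.807119, sinh=1.505217; start (x,ẋ)=(-0.110000, -0.195200) → end (x,ẋ)=(-0.130786, 0.084132)
phase 2: p=0.2477, T=0.653, ωT=1.870976, cosh=3.324301, sinh=3.170328; start (x,ẋ)=(-0.130786, 0.084132) → end (x,ẋ)=(-0.917411, -3.158346)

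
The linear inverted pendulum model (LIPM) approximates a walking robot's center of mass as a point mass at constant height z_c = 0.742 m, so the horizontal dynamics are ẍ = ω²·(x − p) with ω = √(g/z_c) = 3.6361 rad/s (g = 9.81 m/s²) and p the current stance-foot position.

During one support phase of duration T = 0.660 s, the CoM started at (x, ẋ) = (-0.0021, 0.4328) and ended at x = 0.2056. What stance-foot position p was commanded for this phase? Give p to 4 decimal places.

ωT = 3.6361·0.660 = 2.399826; cosh(ωT) = 5.555996, sinh(ωT) = 5.465262
x(T) = p + (x₀−p)·cosh(ωT) + (ẋ₀/ω)·sinh(ωT) ⇒ p·(1 − cosh) = x(T) − x₀·cosh − (ẋ₀/ω)·sinh
numerator   = 0.2056 − (-0.0021)·5.555996 − (0.4328/3.6361)·5.465262 = -0.433255
denominator = 1 − 5.555996 = -4.555996
p = -0.433255 / -4.555996 = 0.0951

p = 0.0951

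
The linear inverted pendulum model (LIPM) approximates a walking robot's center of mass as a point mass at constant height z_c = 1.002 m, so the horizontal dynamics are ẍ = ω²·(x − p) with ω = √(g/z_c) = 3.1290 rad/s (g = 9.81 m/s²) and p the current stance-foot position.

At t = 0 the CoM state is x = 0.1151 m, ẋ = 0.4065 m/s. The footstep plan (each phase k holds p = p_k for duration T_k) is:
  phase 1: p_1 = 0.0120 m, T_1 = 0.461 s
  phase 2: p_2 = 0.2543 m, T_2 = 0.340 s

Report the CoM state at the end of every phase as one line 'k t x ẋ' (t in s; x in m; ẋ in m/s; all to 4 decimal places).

phase 1: p=0.0120, T=0.461, ωT=1.442469, cosh=2.233737, sinh=1.997393; start (x,ẋ)=(0.115100, 0.406500) → end (x,ẋ)=(0.501787, 1.552373)
phase 2: p=0.2543, T=0.340, ωT=1.063860, cosh=1.621327, sinh=1.276206; start (x,ẋ)=(0.501787, 1.552373) → end (x,ẋ)=(1.288714, 3.505182)

1 0.4610 0.5018 1.5524
2 0.8010 1.2887 3.5052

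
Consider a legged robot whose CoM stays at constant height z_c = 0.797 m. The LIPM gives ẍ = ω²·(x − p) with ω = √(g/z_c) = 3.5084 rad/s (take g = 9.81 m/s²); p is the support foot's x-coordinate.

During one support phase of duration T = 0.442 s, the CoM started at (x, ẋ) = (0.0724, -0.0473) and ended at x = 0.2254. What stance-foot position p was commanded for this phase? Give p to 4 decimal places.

ωT = 3.5084·0.442 = 1.550713; cosh(ωT) = 2.463463, sinh(ωT) = 2.251366
x(T) = p + (x₀−p)·cosh(ωT) + (ẋ₀/ω)·sinh(ωT) ⇒ p·(1 − cosh) = x(T) − x₀·cosh − (ẋ₀/ω)·sinh
numerator   = 0.2254 − (0.0724)·2.463463 − (-0.0473/3.5084)·2.251366 = 0.077398
denominator = 1 − 2.463463 = -1.463463
p = 0.077398 / -1.463463 = -0.0529

p = -0.0529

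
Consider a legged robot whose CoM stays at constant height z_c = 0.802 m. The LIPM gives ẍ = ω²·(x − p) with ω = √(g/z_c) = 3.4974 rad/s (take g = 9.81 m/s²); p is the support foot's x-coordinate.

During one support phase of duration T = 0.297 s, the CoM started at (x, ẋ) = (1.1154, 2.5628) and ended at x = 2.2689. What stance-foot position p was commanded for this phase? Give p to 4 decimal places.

ωT = 3.4974·0.297 = 1.038728; cosh(ωT) = 1.589762, sinh(ωT) = 1.235858
x(T) = p + (x₀−p)·cosh(ωT) + (ẋ₀/ω)·sinh(ωT) ⇒ p·(1 − cosh) = x(T) − x₀·cosh − (ẋ₀/ω)·sinh
numerator   = 2.2689 − (1.1154)·1.589762 − (2.5628/3.4974)·1.235858 = -0.409924
denominator = 1 − 1.589762 = -0.589762
p = -0.409924 / -0.589762 = 0.6951

p = 0.6951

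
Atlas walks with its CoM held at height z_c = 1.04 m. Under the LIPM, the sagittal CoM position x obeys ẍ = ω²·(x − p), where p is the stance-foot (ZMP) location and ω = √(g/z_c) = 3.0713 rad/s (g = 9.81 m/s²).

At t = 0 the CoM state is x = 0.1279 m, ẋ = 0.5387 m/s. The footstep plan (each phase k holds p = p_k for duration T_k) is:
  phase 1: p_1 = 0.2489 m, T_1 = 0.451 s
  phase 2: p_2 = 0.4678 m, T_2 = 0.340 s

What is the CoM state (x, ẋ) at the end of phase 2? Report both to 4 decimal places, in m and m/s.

x = 0.4140, ẋ = 0.1516

phase 1: p=0.2489, T=0.451, ωT=1.385156, cosh=2.122868, sinh=1.872583; start (x,ẋ)=(0.127900, 0.538700) → end (x,ẋ)=(0.320480, 0.447686)
phase 2: p=0.4678, T=0.340, ωT=1.044242, cosh=1.596601, sinh=1.244643; start (x,ẋ)=(0.320480, 0.447686) → end (x,ẋ)=(0.414014, 0.151621)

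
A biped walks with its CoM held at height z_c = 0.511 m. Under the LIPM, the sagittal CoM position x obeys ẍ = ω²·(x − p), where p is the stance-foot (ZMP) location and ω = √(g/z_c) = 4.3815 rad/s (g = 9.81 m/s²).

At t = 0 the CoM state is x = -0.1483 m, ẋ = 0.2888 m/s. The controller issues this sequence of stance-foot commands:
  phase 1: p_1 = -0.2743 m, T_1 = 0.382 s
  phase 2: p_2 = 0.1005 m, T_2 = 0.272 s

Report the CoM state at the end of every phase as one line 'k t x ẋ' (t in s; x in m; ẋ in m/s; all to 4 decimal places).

phase 1: p=-0.2743, T=0.382, ωT=1.673733, cosh=2.759790, sinh=2.572245; start (x,ẋ)=(-0.148300, 0.288800) → end (x,ẋ)=(0.242979, 2.217084)
phase 2: p=0.1005, T=0.272, ωT=1.191768, cosh=1.798291, sinh=1.494607; start (x,ẋ)=(0.242979, 2.217084) → end (x,ẋ)=(1.113006, 4.920005)

1 0.3820 0.2430 2.2171
2 0.6540 1.1130 4.9200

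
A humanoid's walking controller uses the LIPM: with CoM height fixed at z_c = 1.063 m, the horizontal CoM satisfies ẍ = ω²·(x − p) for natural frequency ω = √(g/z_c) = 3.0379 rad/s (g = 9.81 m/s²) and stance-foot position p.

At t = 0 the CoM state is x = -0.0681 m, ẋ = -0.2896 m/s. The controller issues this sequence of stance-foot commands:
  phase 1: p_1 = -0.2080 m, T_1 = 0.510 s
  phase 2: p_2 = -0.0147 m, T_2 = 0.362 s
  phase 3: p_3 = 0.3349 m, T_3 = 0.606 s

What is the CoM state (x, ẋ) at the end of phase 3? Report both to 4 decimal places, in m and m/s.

x = -0.6416, ẋ = -2.7751

phase 1: p=-0.2080, T=0.510, ωT=1.549329, cosh=2.460350, sinh=2.247960; start (x,ẋ)=(-0.068100, -0.289600) → end (x,ẋ)=(-0.078093, 0.242870)
phase 2: p=-0.0147, T=0.362, ωT=1.099720, cosh=1.668144, sinh=1.335180; start (x,ẋ)=(-0.078093, 0.242870) → end (x,ẋ)=(-0.013705, 0.148013)
phase 3: p=0.3349, T=0.606, ωT=1.840967, cosh=3.230648, sinh=3.071984; start (x,ẋ)=(-0.013705, 0.148013) → end (x,ẋ)=(-0.641646, -2.775137)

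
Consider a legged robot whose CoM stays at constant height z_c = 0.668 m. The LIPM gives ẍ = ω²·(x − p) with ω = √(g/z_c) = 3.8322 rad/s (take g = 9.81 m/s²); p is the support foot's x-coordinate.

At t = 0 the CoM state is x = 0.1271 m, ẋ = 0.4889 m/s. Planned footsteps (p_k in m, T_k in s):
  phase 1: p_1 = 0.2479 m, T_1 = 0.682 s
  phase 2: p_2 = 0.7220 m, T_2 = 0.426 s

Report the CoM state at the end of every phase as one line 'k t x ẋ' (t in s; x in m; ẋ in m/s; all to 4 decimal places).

phase 1: p=0.2479, T=0.682, ωT=2.613560, cosh=6.860414, sinh=6.787141; start (x,ẋ)=(0.127100, 0.488900) → end (x,ẋ)=(0.285044, 0.212087)
phase 2: p=0.7220, T=0.426, ωT=1.632517, cosh=2.656088, sinh=2.460651; start (x,ẋ)=(0.285044, 0.212087) → end (x,ẋ)=(-0.302413, -3.557045)

1 0.6820 0.2850 0.2121
2 1.1080 -0.3024 -3.5570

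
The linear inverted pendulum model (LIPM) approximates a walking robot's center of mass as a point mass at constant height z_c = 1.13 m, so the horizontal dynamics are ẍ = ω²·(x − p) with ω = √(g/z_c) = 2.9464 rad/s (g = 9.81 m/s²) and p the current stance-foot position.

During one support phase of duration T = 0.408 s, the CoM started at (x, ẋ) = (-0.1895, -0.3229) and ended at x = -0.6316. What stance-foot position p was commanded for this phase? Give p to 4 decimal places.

p = 0.1499

ωT = 2.9464·0.408 = 1.202131; cosh(ωT) = 1.813877, sinh(ωT) = 1.513324
x(T) = p + (x₀−p)·cosh(ωT) + (ẋ₀/ω)·sinh(ωT) ⇒ p·(1 − cosh) = x(T) − x₀·cosh − (ẋ₀/ω)·sinh
numerator   = -0.6316 − (-0.1895)·1.813877 − (-0.3229/2.9464)·1.513324 = -0.122023
denominator = 1 − 1.813877 = -0.813877
p = -0.122023 / -0.813877 = 0.1499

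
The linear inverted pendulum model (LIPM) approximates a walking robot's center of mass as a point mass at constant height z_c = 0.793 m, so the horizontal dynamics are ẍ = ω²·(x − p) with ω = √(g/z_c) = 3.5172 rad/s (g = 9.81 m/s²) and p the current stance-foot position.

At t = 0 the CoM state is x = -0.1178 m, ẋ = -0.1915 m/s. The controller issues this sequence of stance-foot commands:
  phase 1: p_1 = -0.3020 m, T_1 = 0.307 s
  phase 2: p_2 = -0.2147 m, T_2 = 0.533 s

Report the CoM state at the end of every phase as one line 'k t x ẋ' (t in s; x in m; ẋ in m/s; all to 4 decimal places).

phase 1: p=-0.3020, T=0.307, ωT=1.079780, cosh=1.641852, sinh=1.302181; start (x,ẋ)=(-0.117800, -0.191500) → end (x,ẋ)=(-0.070470, 0.529227)
phase 2: p=-0.2147, T=0.533, ωT=1.874668, cosh=3.336029, sinh=3.182623; start (x,ẋ)=(-0.070470, 0.529227) → end (x,ẋ)=(0.745338, 3.380012)

1 0.3070 -0.0705 0.5292
2 0.8400 0.7453 3.3800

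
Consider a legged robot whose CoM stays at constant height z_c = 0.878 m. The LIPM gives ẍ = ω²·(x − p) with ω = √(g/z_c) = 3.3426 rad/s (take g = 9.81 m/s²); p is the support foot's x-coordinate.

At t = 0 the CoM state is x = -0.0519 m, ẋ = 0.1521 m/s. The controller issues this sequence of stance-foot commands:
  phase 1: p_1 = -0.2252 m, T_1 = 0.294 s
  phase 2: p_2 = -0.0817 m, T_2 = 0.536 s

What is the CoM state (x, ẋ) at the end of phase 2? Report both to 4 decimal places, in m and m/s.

phase 1: p=-0.2252, T=0.294, ωT=0.982724, cosh=1.523008, sinh=1.148718; start (x,ẋ)=(-0.051900, 0.152100) → end (x,ẋ)=(0.091008, 0.897070)
phase 2: p=-0.0817, T=0.536, ωT=1.791634, cosh=3.082966, sinh=2.916279; start (x,ẋ)=(0.091008, 0.897070) → end (x,ẋ)=(1.233409, 4.449185)

x = 1.2334, ẋ = 4.4492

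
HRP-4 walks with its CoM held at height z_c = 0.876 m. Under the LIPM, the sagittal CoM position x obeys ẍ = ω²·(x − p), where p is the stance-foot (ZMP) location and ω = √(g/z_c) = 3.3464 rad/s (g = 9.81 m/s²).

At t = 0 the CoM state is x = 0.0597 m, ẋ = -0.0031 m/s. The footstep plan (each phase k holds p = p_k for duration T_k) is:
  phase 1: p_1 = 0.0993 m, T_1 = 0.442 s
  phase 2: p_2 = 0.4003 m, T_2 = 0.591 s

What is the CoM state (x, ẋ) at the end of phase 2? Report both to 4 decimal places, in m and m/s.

phase 1: p=0.0993, T=0.442, ωT=1.479109, cosh=2.308437, sinh=2.080596; start (x,ẋ)=(0.059700, -0.003100) → end (x,ẋ)=(0.005959, -0.282871)
phase 2: p=0.4003, T=0.591, ωT=1.977722, cosh=3.682325, sinh=3.543941; start (x,ẋ)=(0.005959, -0.282871) → end (x,ẋ)=(-1.351363, -5.718295)

x = -1.3514, ẋ = -5.7183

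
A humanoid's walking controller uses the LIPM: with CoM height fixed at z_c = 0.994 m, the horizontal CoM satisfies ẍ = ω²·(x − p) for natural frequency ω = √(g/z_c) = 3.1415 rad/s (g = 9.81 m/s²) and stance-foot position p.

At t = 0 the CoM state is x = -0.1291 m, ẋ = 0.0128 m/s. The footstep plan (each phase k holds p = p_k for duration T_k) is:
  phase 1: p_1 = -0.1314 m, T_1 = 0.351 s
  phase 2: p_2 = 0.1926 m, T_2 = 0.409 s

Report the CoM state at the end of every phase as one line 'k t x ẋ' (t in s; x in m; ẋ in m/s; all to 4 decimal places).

1 0.3510 -0.1221 0.0311
2 0.7600 -0.4031 -1.5893

phase 1: p=-0.1314, T=0.351, ωT=1.102666, cosh=1.672086, sinh=1.340101; start (x,ẋ)=(-0.129100, 0.012800) → end (x,ẋ)=(-0.122094, 0.031086)
phase 2: p=0.1926, T=0.409, ωT=1.284874, cosh=1.945448, sinh=1.668763; start (x,ẋ)=(-0.122094, 0.031086) → end (x,ẋ)=(-0.403108, -1.589282)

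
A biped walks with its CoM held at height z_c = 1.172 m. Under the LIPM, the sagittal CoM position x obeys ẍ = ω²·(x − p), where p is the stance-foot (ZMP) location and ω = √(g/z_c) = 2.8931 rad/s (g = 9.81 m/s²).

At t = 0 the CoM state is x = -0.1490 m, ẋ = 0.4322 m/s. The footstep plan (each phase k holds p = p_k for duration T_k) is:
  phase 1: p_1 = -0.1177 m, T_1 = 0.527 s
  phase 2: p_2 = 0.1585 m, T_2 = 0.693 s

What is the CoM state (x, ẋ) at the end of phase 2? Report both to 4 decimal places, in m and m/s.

phase 1: p=-0.1177, T=0.527, ωT=1.524664, cosh=2.405646, sinh=2.187952; start (x,ẋ)=(-0.149000, 0.432200) → end (x,ẋ)=(0.133861, 0.841592)
phase 2: p=0.1585, T=0.693, ωT=2.004918, cosh=3.780079, sinh=3.645408; start (x,ẋ)=(0.133861, 0.841592) → end (x,ẋ)=(1.125800, 2.921433)

x = 1.1258, ẋ = 2.9214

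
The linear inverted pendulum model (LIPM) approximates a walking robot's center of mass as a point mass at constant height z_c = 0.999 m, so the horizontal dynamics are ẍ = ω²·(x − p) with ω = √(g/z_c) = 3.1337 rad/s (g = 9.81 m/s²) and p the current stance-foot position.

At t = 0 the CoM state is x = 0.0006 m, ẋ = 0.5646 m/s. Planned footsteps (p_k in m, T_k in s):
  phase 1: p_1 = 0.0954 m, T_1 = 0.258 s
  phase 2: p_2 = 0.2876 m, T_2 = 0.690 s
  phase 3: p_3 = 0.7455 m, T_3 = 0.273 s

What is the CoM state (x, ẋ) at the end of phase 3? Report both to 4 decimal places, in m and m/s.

phase 1: p=0.0954, T=0.258, ωT=0.808495, cosh=1.345027, sinh=0.899499; start (x,ẋ)=(0.000600, 0.564600) → end (x,ẋ)=(0.129955, 0.492184)
phase 2: p=0.2876, T=0.690, ωT=2.162253, cosh=4.402881, sinh=4.287815; start (x,ẋ)=(0.129955, 0.492184) → end (x,ẋ)=(0.266957, 0.048788)
phase 3: p=0.7455, T=0.273, ωT=0.855500, cosh=1.388811, sinh=0.963740; start (x,ẋ)=(0.266957, 0.048788) → end (x,ẋ)=(0.095899, -1.377477)

x = 0.0959, ẋ = -1.3775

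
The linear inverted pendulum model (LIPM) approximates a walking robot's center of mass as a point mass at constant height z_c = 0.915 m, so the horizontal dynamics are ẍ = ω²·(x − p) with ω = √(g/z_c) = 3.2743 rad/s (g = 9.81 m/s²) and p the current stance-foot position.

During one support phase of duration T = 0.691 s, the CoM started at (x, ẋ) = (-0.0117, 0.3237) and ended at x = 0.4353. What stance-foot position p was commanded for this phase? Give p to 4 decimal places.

p = -0.0058

ωT = 3.2743·0.691 = 2.262541; cosh(ωT) = 4.855780, sinh(ωT) = 4.751694
x(T) = p + (x₀−p)·cosh(ωT) + (ẋ₀/ω)·sinh(ωT) ⇒ p·(1 − cosh) = x(T) − x₀·cosh − (ẋ₀/ω)·sinh
numerator   = 0.4353 − (-0.0117)·4.855780 − (0.3237/3.2743)·4.751694 = 0.022356
denominator = 1 − 4.855780 = -3.855780
p = 0.022356 / -3.855780 = -0.0058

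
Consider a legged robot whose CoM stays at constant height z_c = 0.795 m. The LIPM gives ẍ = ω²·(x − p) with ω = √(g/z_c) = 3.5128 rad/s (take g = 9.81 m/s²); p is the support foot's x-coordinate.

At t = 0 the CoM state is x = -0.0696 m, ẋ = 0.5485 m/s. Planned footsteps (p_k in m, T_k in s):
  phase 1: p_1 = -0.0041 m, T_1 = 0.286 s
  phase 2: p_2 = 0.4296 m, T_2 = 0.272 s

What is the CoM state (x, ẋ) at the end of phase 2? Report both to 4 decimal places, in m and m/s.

phase 1: p=-0.0041, T=0.286, ωT=1.004661, cosh=1.548575, sinh=1.182406; start (x,ẋ)=(-0.069600, 0.548500) → end (x,ẋ)=(0.079093, 0.577335)
phase 2: p=0.4296, T=0.272, ωT=0.955482, cosh=1.492275, sinh=1.107648; start (x,ẋ)=(0.079093, 0.577335) → end (x,ẋ)=(0.088591, -0.502260)

x = 0.0886, ẋ = -0.5023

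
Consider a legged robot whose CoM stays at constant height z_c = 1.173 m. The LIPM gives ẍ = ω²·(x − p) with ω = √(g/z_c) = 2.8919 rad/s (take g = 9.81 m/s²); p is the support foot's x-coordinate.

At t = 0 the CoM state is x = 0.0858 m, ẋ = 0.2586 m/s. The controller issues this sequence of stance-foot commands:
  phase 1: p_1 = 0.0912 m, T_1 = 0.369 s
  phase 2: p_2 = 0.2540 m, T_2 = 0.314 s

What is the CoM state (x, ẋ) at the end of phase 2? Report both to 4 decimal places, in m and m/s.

phase 1: p=0.0912, T=0.369, ωT=1.067111, cosh=1.625485, sinh=1.281484; start (x,ẋ)=(0.085800, 0.258600) → end (x,ẋ)=(0.197015, 0.400338)
phase 2: p=0.2540, T=0.314, ωT=0.908057, cosh=1.441403, sinh=1.038096; start (x,ẋ)=(0.197015, 0.400338) → end (x,ẋ)=(0.315571, 0.405978)

x = 0.3156, ẋ = 0.4060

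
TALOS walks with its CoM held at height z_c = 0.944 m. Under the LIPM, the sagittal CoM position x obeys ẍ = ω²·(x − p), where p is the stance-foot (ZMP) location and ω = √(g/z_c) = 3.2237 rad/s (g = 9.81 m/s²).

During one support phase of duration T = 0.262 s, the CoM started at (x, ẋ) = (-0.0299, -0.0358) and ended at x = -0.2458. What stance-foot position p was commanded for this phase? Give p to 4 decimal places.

p = 0.5128

ωT = 3.2237·0.262 = 0.844609; cosh(ωT) = 1.378397, sinh(ωT) = 0.948672
x(T) = p + (x₀−p)·cosh(ωT) + (ẋ₀/ω)·sinh(ωT) ⇒ p·(1 − cosh) = x(T) − x₀·cosh − (ẋ₀/ω)·sinh
numerator   = -0.2458 − (-0.0299)·1.378397 − (-0.0358/3.2237)·0.948672 = -0.194051
denominator = 1 − 1.378397 = -0.378397
p = -0.194051 / -0.378397 = 0.5128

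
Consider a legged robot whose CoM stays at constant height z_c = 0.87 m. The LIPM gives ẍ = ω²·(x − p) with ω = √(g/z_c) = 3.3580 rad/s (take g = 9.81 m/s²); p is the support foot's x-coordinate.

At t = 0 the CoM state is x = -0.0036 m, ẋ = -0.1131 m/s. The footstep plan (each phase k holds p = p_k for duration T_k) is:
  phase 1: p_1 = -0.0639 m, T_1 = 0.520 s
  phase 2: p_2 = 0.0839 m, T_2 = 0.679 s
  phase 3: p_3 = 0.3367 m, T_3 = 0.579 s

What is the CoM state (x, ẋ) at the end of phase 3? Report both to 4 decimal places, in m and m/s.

phase 1: p=-0.0639, T=0.520, ωT=1.746160, cosh=2.953495, sinh=2.779052; start (x,ẋ)=(-0.003600, -0.113100) → end (x,ẋ)=(0.020595, 0.228683)
phase 2: p=0.0839, T=0.679, ωT=2.280082, cosh=4.939879, sinh=4.837603; start (x,ẋ)=(0.020595, 0.228683) → end (x,ẋ)=(0.100627, 0.101299)
phase 3: p=0.3367, T=0.579, ωT=1.944282, cosh=3.565851, sinh=3.422761; start (x,ẋ)=(0.100627, 0.101299) → end (x,ẋ)=(-0.401849, -2.352122)

x = -0.4018, ẋ = -2.3521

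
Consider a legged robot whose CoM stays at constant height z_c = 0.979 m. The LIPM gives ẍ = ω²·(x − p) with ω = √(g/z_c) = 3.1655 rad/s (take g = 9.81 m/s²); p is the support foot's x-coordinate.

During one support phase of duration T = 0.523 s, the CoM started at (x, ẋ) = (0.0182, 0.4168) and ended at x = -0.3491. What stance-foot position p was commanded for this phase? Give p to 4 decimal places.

p = 0.4264

ωT = 3.1655·0.523 = 1.655557; cosh(ωT) = 2.713489, sinh(ωT) = 2.522504
x(T) = p + (x₀−p)·cosh(ωT) + (ẋ₀/ω)·sinh(ωT) ⇒ p·(1 − cosh) = x(T) − x₀·cosh − (ẋ₀/ω)·sinh
numerator   = -0.3491 − (0.0182)·2.713489 − (0.4168/3.1655)·2.522504 = -0.730622
denominator = 1 − 2.713489 = -1.713489
p = -0.730622 / -1.713489 = 0.4264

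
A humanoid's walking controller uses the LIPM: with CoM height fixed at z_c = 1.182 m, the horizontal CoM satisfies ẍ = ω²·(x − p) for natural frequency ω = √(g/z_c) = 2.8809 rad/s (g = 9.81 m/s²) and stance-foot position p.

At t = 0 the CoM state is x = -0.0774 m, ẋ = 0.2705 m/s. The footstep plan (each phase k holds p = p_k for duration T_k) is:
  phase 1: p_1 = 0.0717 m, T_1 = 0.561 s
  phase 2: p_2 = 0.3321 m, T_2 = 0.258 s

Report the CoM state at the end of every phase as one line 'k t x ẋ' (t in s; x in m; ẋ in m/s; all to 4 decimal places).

1 0.5610 -0.0914 -0.3308
2 0.8190 -0.3073 -1.4191

phase 1: p=0.0717, T=0.561, ωT=1.616185, cosh=2.616252, sinh=2.417597; start (x,ẋ)=(-0.077400, 0.270500) → end (x,ẋ)=(-0.091385, -0.330764)
phase 2: p=0.3321, T=0.258, ωT=0.743272, cosh=1.289180, sinh=0.813625; start (x,ẋ)=(-0.091385, -0.330764) → end (x,ẋ)=(-0.307262, -1.419050)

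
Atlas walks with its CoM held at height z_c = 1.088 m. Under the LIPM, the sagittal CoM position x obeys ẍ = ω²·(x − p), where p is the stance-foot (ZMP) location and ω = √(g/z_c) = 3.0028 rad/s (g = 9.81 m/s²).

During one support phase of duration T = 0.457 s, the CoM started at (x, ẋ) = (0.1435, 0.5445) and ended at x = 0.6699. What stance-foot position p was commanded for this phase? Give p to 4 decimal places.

p = -0.0310

ωT = 3.0028·0.457 = 1.372280; cosh(ωT) = 2.098930, sinh(ωT) = 1.845402
x(T) = p + (x₀−p)·cosh(ωT) + (ẋ₀/ω)·sinh(ωT) ⇒ p·(1 − cosh) = x(T) − x₀·cosh − (ẋ₀/ω)·sinh
numerator   = 0.6699 − (0.1435)·2.098930 − (0.5445/3.0028)·1.845402 = 0.034075
denominator = 1 − 2.098930 = -1.098930
p = 0.034075 / -1.098930 = -0.0310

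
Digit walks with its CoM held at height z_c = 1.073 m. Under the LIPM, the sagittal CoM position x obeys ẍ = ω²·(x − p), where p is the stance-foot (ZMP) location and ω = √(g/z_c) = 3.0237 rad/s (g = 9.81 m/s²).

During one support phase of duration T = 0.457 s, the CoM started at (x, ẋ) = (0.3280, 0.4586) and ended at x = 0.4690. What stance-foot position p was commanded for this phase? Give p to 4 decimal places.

ωT = 3.0237·0.457 = 1.381831; cosh(ωT) = 2.116652, sinh(ωT) = 1.865534
x(T) = p + (x₀−p)·cosh(ωT) + (ẋ₀/ω)·sinh(ωT) ⇒ p·(1 − cosh) = x(T) − x₀·cosh − (ẋ₀/ω)·sinh
numerator   = 0.4690 − (0.3280)·2.116652 − (0.4586/3.0237)·1.865534 = -0.508205
denominator = 1 − 2.116652 = -1.116652
p = -0.508205 / -1.116652 = 0.4551

p = 0.4551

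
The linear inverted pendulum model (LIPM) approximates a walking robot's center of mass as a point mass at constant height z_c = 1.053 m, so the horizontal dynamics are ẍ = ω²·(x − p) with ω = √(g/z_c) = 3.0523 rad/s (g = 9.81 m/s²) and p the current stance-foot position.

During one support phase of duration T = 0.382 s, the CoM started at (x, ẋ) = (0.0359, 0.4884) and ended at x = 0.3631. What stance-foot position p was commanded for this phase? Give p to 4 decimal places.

ωT = 3.0523·0.382 = 1.165979; cosh(ωT) = 1.760340, sinh(ωT) = 1.448722
x(T) = p + (x₀−p)·cosh(ωT) + (ẋ₀/ω)·sinh(ωT) ⇒ p·(1 − cosh) = x(T) − x₀·cosh − (ẋ₀/ω)·sinh
numerator   = 0.3631 − (0.0359)·1.760340 − (0.4884/3.0523)·1.448722 = 0.068093
denominator = 1 − 1.760340 = -0.760340
p = 0.068093 / -0.760340 = -0.0896

p = -0.0896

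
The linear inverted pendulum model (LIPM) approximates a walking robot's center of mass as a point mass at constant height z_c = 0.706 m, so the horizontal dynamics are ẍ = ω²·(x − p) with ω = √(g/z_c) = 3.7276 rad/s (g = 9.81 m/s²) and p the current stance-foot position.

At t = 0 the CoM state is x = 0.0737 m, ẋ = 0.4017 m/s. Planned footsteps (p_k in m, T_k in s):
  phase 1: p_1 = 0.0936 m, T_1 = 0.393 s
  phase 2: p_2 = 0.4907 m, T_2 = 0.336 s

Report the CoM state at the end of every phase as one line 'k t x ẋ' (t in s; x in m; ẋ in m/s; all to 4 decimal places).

phase 1: p=0.0936, T=0.393, ωT=1.464947, cosh=2.279202, sinh=2.048111; start (x,ẋ)=(0.073700, 0.401700) → end (x,ẋ)=(0.268956, 0.763628)
phase 2: p=0.4907, T=0.336, ωT=1.252474, cosh=1.892392, sinh=1.606595; start (x,ẋ)=(0.268956, 0.763628) → end (x,ẋ)=(0.400197, 0.117115)

1 0.3930 0.2690 0.7636
2 0.7290 0.4002 0.1171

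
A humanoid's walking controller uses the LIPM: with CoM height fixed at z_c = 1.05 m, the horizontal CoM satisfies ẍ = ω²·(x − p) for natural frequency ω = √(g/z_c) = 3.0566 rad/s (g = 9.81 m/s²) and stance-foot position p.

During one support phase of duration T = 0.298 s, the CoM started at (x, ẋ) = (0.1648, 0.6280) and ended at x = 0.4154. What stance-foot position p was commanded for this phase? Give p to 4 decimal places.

p = 0.0827

ωT = 3.0566·0.298 = 0.910867; cosh(ωT) = 1.444326, sinh(ωT) = 1.042151
x(T) = p + (x₀−p)·cosh(ωT) + (ẋ₀/ω)·sinh(ωT) ⇒ p·(1 − cosh) = x(T) − x₀·cosh − (ẋ₀/ω)·sinh
numerator   = 0.4154 − (0.1648)·1.444326 − (0.6280/3.0566)·1.042151 = -0.036742
denominator = 1 − 1.444326 = -0.444326
p = -0.036742 / -0.444326 = 0.0827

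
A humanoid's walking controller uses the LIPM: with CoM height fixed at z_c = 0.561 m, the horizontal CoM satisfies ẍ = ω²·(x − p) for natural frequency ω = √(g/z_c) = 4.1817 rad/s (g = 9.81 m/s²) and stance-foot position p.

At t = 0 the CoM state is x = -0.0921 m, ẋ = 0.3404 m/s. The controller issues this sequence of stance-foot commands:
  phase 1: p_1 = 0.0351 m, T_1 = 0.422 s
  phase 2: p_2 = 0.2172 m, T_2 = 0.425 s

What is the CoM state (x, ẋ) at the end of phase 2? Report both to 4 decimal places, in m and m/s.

x = -1.1304, ẋ = -5.4812

phase 1: p=0.0351, T=0.422, ωT=1.764677, cosh=3.005465, sinh=2.834223; start (x,ẋ)=(-0.092100, 0.340400) → end (x,ẋ)=(-0.116483, -0.484498)
phase 2: p=0.2172, T=0.425, ωT=1.777222, cosh=3.041258, sinh=2.872151; start (x,ẋ)=(-0.116483, -0.484498) → end (x,ẋ)=(-1.130387, -5.481172)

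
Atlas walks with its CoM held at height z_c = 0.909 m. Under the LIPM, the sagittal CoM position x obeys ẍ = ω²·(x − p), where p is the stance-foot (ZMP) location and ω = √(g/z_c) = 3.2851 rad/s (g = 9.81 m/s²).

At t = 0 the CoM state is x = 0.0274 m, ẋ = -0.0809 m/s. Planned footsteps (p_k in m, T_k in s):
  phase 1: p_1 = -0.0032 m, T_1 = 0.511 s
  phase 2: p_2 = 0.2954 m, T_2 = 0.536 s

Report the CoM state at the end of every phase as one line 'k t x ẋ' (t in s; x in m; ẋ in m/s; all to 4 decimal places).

1 0.5110 0.0180 0.0356
2 1.0470 -0.5048 -2.4659

phase 1: p=-0.0032, T=0.511, ωT=1.678686, cosh=2.772565, sinh=2.585946; start (x,ẋ)=(0.027400, -0.080900) → end (x,ẋ)=(0.017958, 0.035649)
phase 2: p=0.2954, T=0.536, ωT=1.760814, cosh=2.994537, sinh=2.822632; start (x,ẋ)=(0.017958, 0.035649) → end (x,ẋ)=(-0.504779, -2.465862)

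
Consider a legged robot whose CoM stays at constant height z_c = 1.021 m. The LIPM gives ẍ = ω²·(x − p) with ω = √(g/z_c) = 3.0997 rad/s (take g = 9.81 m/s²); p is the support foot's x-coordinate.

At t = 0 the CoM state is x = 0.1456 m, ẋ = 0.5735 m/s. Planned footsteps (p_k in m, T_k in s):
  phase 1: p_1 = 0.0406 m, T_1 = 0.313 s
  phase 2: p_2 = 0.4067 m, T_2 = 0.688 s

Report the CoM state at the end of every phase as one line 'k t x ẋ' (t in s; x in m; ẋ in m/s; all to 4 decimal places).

phase 1: p=0.0406, T=0.313, ωT=0.970206, cosh=1.508747, sinh=1.129742; start (x,ẋ)=(0.145600, 0.573500) → end (x,ẋ)=(0.408041, 1.232961)
phase 2: p=0.4067, T=0.688, ωT=2.132594, cosh=4.277625, sinh=4.159095; start (x,ẋ)=(0.408041, 1.232961) → end (x,ẋ)=(2.066791, 5.291432)

1 0.3130 0.4080 1.2330
2 1.0010 2.0668 5.2914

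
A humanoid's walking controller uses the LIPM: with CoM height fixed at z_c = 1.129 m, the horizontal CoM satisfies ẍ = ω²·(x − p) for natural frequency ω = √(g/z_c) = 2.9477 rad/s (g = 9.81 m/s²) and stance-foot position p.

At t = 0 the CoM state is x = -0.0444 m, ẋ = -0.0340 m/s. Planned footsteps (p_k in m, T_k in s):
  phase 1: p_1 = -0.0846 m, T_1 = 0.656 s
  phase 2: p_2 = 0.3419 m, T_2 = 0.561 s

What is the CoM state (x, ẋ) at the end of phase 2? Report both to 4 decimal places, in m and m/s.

x = -0.2947, ẋ = -1.6401

phase 1: p=-0.0846, T=0.656, ωT=1.933691, cosh=3.529801, sinh=3.385187; start (x,ẋ)=(-0.044400, -0.034000) → end (x,ẋ)=(0.018252, 0.281123)
phase 2: p=0.3419, T=0.561, ωT=1.653660, cosh=2.708710, sinh=2.517361; start (x,ẋ)=(0.018252, 0.281123) → end (x,ẋ)=(-0.294687, -1.640126)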